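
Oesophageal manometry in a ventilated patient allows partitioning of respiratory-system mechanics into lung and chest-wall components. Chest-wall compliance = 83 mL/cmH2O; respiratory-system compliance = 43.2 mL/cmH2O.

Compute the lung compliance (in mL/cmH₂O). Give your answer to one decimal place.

90.1

1/CL = 1/Crs − 1/Ccw.
1/CL = 1/43.2 − 1/83 = 0.0111.
CL = 90.09 mL/cmH2O.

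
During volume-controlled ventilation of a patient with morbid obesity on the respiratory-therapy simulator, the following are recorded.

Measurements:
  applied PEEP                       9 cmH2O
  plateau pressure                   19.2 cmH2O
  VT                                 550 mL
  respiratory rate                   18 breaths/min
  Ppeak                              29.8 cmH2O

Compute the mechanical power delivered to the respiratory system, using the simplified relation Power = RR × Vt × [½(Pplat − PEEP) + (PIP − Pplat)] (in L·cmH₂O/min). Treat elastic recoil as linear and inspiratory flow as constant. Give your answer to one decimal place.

Per-breath work = Vt × [½(Pplat−PEEP) + (PIP−Pplat)] = 0.550 × [0.5×10.2 + 10.6] = 0.550 × 15.7 = 8.635 L·cmH2O.
Power = 18 × 8.635 = 155.43 L·cmH2O/min.

155.4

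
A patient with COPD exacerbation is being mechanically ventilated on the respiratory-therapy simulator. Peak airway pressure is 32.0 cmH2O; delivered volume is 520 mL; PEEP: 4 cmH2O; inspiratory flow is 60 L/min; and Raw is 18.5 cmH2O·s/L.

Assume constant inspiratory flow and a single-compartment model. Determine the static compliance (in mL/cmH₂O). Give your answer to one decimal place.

54.7

Flow: 60 L/min ÷ 60 = 1 L/s.
Equation of motion (constant flow): PIP = Vt/C + R·V̇ + PEEP.
Vt/C = PIP − R·V̇ − PEEP = 32.0 − 18.5×1 − 4 = 32.0 − 18.5 − 4 = 9.5 cmH2O.
C = Vt / 9.5 = 520 / 9.5 = 54.737 mL/cmH2O.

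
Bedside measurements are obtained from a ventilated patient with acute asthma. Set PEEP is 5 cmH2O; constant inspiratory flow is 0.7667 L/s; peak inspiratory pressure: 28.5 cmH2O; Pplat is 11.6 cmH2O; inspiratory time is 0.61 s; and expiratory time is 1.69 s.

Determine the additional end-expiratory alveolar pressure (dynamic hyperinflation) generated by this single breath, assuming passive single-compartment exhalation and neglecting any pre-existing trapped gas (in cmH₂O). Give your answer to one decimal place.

2.2

Vt = flow × Ti = 0.7667 L/s × 0.61 s × 1000 mL/L = 467.69 mL.
R = (PIP − Pplat)/V̇ = (28.5 − 11.6) / 0.7667 = 16.9/0.7667 = 22.043 cmH2O·s/L.
C = Vt/(Pplat − PEEP) = 467.69 / (11.6 − 5) = 467.69/6.6 = 70.862 mL/cmH2O.
τ = R × C = 22.043 × 0.07086 L/cmH2O = 1.562 s.
Fraction remaining = e^(−Te/τ) = e^(−1.69/1.562) = 0.3389; trapped volume = 467.69 × 0.3389 = 158.5 mL.
Additional alveolar pressure from trapping ≈ V_trapped / C = 158.5 / 70.862 = 2.237 cmH2O.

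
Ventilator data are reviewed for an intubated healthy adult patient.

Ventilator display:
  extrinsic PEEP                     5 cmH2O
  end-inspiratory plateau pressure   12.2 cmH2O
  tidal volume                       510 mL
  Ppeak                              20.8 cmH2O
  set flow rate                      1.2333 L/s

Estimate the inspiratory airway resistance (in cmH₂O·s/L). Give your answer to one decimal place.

Raw = (PIP − Pplat) / flow = (20.8 − 12.2) / 1.2333 = 8.6 / 1.2333 = 6.973 cmH2O·s/L.

7.0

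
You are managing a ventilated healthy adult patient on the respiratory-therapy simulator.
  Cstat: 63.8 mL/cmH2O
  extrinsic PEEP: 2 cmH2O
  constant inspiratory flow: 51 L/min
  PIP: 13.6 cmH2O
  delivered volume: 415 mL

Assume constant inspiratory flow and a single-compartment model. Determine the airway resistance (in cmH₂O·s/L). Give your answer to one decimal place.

6.0

Flow: 51 L/min ÷ 60 = 0.85 L/s.
Equation of motion (constant flow): PIP = Vt/C + R·V̇ + PEEP.
R·V̇ = PIP − Vt/C − PEEP = 13.6 − 415/63.8 − 2 = 13.6 − 6.505 − 2 = 5.095 cmH2O.
R = 5.095 / 0.85 = 5.994 cmH2O·s/L.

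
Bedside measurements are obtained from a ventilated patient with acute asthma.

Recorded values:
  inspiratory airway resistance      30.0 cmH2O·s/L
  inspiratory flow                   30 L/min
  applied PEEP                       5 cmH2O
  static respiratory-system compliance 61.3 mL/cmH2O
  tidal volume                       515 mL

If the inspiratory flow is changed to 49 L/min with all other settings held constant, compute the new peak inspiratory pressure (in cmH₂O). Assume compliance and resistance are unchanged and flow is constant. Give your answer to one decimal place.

Flow: 30 L/min ÷ 60 = 0.5 L/s.
New flow: 49 L/min ÷ 60 = 0.8167 L/s.
PIP = Vt/C + R·V̇ + PEEP (constant-flow equation of motion).
Only the resistive term changes: ΔPIP = R × ΔV̇ = 30.0 × (0.8167 − 0.5) = 30.0 × 0.3167 = 9.501 cmH2O.
Original PIP = 515/61.3 + 30.0×0.5 + 5 = 28.401 cmH2O; new PIP = 28.401 + (9.501) = 37.902 cmH2O.

37.9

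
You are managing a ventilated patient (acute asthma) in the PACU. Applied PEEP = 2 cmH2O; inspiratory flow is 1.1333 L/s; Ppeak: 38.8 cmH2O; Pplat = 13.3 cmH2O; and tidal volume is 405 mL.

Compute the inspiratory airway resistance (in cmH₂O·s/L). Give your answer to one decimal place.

Raw = (PIP − Pplat) / flow = (38.8 − 13.3) / 1.1333 = 25.5 / 1.1333 = 22.501 cmH2O·s/L.

22.5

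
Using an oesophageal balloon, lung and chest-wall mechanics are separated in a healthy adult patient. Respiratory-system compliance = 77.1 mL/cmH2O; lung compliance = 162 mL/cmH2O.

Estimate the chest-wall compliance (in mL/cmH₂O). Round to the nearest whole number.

1/Ccw = 1/Crs − 1/CL.
1/Ccw = 1/77.1 − 1/162 = 0.006797.
Ccw = 147.12 mL/cmH2O.

147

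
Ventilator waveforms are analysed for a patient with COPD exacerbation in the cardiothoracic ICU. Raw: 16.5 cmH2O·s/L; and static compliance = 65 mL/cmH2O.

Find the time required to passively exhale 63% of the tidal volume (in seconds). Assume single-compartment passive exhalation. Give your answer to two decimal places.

1.07

τ = R × C = 16.5 × 65 mL/cmH2O = 16.5 × 0.065 L/cmH2O = 1.073 s.
Exhaled fraction f = 1 − e^(−t/τ) → t = −τ·ln(1 − f) = −1.073·ln(0.37) = 1.067 s.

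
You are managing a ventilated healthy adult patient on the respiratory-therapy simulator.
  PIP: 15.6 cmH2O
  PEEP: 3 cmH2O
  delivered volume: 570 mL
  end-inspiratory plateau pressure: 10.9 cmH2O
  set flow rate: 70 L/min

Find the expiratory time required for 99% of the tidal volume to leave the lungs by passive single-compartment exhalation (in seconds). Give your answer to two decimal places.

Flow: 70 L/min ÷ 60 = 1.1667 L/s.
R = (PIP − Pplat)/V̇ = (15.6 − 10.9) / 1.1667 = 4.7/1.1667 = 4.028 cmH2O·s/L.
C = Vt/(Pplat − PEEP) = 570.0 / (10.9 − 3) = 570.0/7.9 = 72.152 mL/cmH2O.
τ = R × C = 4.028 × 0.07215 L/cmH2O = 0.2906 s.
t = −τ·ln(1 − 0.99) = −0.2906·ln(0.01) = 1.338 s.

1.34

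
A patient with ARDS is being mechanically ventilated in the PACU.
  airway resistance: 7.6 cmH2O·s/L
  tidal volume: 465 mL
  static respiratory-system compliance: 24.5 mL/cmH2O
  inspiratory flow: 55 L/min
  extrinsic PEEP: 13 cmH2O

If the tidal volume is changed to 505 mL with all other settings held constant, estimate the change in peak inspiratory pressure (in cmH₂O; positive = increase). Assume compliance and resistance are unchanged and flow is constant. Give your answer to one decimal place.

PIP = Vt/C + R·V̇ + PEEP (constant-flow equation of motion).
Only the elastic term changes: ΔPIP = ΔVt / C = (505 − 465) / 24.5 = 1.633 cmH2O.

1.6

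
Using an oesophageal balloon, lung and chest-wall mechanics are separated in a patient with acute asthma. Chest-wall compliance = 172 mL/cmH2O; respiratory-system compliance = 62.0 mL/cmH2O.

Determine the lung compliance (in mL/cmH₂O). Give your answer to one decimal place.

96.9

1/CL = 1/Crs − 1/Ccw.
1/CL = 1/62.0 − 1/172 = 0.01032.
CL = 96.899 mL/cmH2O.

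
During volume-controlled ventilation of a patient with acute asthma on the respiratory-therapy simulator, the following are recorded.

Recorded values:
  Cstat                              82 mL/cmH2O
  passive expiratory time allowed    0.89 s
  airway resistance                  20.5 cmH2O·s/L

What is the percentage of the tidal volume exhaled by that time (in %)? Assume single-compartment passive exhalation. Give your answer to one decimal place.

41.1

τ = R × C = 20.5 × 82 mL/cmH2O = 20.5 × 0.082 L/cmH2O = 1.681 s.
Passive exhalation: V(t)/V₀ = e^(−t/τ) = e^(−0.89/1.681) = 0.5889.
Fraction exhaled = 1 − 0.5889 = 0.4111 → 41.11%.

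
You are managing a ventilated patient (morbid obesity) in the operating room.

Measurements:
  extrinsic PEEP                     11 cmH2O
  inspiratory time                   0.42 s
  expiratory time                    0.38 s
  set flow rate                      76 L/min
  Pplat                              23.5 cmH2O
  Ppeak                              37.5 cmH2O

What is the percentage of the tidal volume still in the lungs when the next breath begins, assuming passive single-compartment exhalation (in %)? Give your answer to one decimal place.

44.6

Flow: 76 L/min ÷ 60 = 1.2667 L/s.
Vt = flow × Ti = 1.2667 L/s × 0.42 s × 1000 mL/L = 532.01 mL.
R = (PIP − Pplat)/V̇ = (37.5 − 23.5) / 1.2667 = 14.0/1.2667 = 11.052 cmH2O·s/L.
C = Vt/(Pplat − PEEP) = 532.01 / (23.5 − 11) = 532.01/12.5 = 42.561 mL/cmH2O.
τ = R × C = 11.052 × 0.04256 L/cmH2O = 0.4704 s.
Fraction remaining at end-expiration = e^(−Te/τ) = e^(−0.38/0.4704) = 0.4458 → 44.58%.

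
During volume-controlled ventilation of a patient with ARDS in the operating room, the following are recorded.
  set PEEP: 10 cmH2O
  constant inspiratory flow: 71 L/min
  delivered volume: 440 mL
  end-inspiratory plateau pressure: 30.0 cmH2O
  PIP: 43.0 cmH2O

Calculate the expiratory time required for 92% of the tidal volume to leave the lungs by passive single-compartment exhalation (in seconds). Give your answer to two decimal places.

0.61

Flow: 71 L/min ÷ 60 = 1.1833 L/s.
R = (PIP − Pplat)/V̇ = (43.0 − 30.0) / 1.1833 = 13.0/1.1833 = 10.986 cmH2O·s/L.
C = Vt/(Pplat − PEEP) = 440.0 / (30.0 − 10) = 440.0/20.0 = 22.0 mL/cmH2O.
τ = R × C = 10.986 × 0.022 L/cmH2O = 0.2417 s.
t = −τ·ln(1 − 0.92) = −0.2417·ln(0.08) = 0.6105 s.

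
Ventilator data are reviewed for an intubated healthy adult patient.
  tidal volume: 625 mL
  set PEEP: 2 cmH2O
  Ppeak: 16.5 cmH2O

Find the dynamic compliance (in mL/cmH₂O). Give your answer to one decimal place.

43.1

Dynamic compliance = Vt / (PIP − PEEP) = 625 / (16.5 − 2) = 625 / 14.5 = 43.103 mL/cmH2O.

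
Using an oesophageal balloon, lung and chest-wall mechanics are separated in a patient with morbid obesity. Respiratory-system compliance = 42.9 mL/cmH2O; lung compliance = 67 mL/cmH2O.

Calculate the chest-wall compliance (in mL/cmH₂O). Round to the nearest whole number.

1/Ccw = 1/Crs − 1/CL.
1/Ccw = 1/42.9 − 1/67 = 0.008385.
Ccw = 119.26 mL/cmH2O.

119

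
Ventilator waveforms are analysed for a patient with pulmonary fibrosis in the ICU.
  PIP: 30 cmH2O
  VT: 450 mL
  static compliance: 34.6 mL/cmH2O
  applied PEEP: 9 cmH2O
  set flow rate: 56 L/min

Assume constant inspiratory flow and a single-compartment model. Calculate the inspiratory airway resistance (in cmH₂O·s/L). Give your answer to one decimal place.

Flow: 56 L/min ÷ 60 = 0.9333 L/s.
Equation of motion (constant flow): PIP = Vt/C + R·V̇ + PEEP.
R·V̇ = PIP − Vt/C − PEEP = 30 − 450/34.6 − 9 = 30 − 13.006 − 9 = 7.994 cmH2O.
R = 7.994 / 0.9333 = 8.565 cmH2O·s/L.

8.6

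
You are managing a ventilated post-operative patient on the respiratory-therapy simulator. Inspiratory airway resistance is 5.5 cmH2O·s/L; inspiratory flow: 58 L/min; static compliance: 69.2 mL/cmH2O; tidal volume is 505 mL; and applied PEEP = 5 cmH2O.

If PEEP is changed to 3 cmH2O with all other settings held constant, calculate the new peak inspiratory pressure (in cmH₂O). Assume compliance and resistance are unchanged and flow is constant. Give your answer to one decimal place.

Flow: 58 L/min ÷ 60 = 0.9667 L/s.
PIP = Vt/C + R·V̇ + PEEP (constant-flow equation of motion).
Only the baseline term changes: ΔPIP = ΔPEEP = 3 − 5 = -2.0 cmH2O.
Original PIP = 505/69.2 + 5.5×0.9667 + 5 = 17.615 cmH2O; new PIP = 17.615 + (-2.0) = 15.615 cmH2O.

15.6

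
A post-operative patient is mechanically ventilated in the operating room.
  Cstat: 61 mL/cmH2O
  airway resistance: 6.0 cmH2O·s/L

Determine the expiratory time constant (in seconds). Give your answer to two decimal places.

0.37

τ = R × C = 6.0 × 61 mL/cmH2O = 6.0 × 0.061 L/cmH2O = 0.366 s.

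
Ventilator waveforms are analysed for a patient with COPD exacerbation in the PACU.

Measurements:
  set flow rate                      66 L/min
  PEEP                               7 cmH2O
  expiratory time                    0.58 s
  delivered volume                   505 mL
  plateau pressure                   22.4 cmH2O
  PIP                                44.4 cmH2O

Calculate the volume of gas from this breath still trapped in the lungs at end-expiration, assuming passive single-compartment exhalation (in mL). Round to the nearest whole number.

209

Flow: 66 L/min ÷ 60 = 1.1 L/s.
R = (PIP − Pplat)/V̇ = (44.4 − 22.4) / 1.1 = 22.0/1.1 = 20.0 cmH2O·s/L.
C = Vt/(Pplat − PEEP) = 505.0 / (22.4 − 7) = 505.0/15.4 = 32.792 mL/cmH2O.
τ = R × C = 20.0 × 0.03279 L/cmH2O = 0.6558 s.
Fraction remaining = e^(−Te/τ) = e^(−0.58/0.6558) = 0.413.
Trapped volume = 505.0 × 0.413 = 208.57 mL.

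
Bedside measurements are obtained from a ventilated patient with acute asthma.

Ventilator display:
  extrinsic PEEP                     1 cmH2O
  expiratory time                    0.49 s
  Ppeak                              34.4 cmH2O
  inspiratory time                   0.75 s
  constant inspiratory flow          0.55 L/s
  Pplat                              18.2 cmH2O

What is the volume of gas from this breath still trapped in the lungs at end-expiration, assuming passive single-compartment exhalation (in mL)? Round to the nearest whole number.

Vt = flow × Ti = 0.55 L/s × 0.75 s × 1000 mL/L = 412.5 mL.
R = (PIP − Pplat)/V̇ = (34.4 − 18.2) / 0.55 = 16.2/0.55 = 29.455 cmH2O·s/L.
C = Vt/(Pplat − PEEP) = 412.5 / (18.2 − 1) = 412.5/17.2 = 23.983 mL/cmH2O.
τ = R × C = 29.455 × 0.02398 L/cmH2O = 0.7063 s.
Fraction remaining = e^(−Te/τ) = e^(−0.49/0.7063) = 0.4997.
Trapped volume = 412.5 × 0.4997 = 206.13 mL.

206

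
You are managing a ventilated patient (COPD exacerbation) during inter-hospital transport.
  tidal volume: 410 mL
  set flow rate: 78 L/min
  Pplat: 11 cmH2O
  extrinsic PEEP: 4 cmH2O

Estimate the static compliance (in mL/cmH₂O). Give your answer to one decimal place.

58.6

Cstat = Vt / (Pplat − PEEP) = 410 / (11 − 4) = 410 / 7.0 = 58.571 mL/cmH2O.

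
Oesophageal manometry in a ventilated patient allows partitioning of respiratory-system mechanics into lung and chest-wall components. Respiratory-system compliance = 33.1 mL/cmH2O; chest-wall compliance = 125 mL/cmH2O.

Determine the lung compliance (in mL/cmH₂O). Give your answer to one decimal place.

45.0

1/CL = 1/Crs − 1/Ccw.
1/CL = 1/33.1 − 1/125 = 0.02221.
CL = 45.025 mL/cmH2O.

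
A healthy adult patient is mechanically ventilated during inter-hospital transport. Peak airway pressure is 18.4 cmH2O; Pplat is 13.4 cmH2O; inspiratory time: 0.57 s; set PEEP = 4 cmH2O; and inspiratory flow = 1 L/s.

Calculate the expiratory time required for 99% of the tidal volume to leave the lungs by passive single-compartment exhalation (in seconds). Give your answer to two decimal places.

Vt = flow × Ti = 1 L/s × 0.57 s × 1000 mL/L = 570.0 mL.
R = (PIP − Pplat)/V̇ = (18.4 − 13.4) / 1 = 5.0/1 = 5.0 cmH2O·s/L.
C = Vt/(Pplat − PEEP) = 570.0 / (13.4 − 4) = 570.0/9.4 = 60.638 mL/cmH2O.
τ = R × C = 5.0 × 0.06064 L/cmH2O = 0.3032 s.
t = −τ·ln(1 − 0.99) = −0.3032·ln(0.01) = 1.396 s.

1.40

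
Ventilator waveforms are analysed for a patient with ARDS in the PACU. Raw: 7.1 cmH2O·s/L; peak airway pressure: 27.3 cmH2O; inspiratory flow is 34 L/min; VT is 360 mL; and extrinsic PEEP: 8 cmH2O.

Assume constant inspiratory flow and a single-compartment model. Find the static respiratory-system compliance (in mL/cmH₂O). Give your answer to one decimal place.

Flow: 34 L/min ÷ 60 = 0.5667 L/s.
Equation of motion (constant flow): PIP = Vt/C + R·V̇ + PEEP.
Vt/C = PIP − R·V̇ − PEEP = 27.3 − 7.1×0.5667 − 8 = 27.3 − 4.024 − 8 = 15.276 cmH2O.
C = Vt / 15.276 = 360 / 15.276 = 23.566 mL/cmH2O.

23.6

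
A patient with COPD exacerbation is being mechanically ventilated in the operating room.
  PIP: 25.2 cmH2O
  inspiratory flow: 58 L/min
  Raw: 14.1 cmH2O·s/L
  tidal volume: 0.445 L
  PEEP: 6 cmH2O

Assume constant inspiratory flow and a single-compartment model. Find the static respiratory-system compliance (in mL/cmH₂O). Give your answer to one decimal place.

79.9

Flow: 58 L/min ÷ 60 = 0.9667 L/s.
Equation of motion (constant flow): PIP = Vt/C + R·V̇ + PEEP.
Vt/C = PIP − R·V̇ − PEEP = 25.2 − 14.1×0.9667 − 6 = 25.2 − 13.63 − 6 = 5.57 cmH2O.
C = Vt / 5.57 = 445 / 5.57 = 79.892 mL/cmH2O.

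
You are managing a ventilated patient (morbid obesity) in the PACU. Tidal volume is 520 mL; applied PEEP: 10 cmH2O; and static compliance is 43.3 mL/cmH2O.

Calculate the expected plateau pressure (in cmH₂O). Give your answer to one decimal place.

Pplat = PEEP + Vt / Cstat = 10 + 520 / 43.3 = 10 + 12.009 = 22.009 cmH2O.

22.0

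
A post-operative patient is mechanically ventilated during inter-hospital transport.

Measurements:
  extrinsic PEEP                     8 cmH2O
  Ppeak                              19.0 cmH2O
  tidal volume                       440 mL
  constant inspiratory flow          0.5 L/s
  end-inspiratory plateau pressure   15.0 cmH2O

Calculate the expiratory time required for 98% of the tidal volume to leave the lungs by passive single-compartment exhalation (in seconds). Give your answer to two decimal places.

1.97

R = (PIP − Pplat)/V̇ = (19.0 − 15.0) / 0.5 = 4.0/0.5 = 8.0 cmH2O·s/L.
C = Vt/(Pplat − PEEP) = 440.0 / (15.0 − 8) = 440.0/7.0 = 62.857 mL/cmH2O.
τ = R × C = 8.0 × 0.06286 L/cmH2O = 0.5029 s.
t = −τ·ln(1 − 0.98) = −0.5029·ln(0.02) = 1.967 s.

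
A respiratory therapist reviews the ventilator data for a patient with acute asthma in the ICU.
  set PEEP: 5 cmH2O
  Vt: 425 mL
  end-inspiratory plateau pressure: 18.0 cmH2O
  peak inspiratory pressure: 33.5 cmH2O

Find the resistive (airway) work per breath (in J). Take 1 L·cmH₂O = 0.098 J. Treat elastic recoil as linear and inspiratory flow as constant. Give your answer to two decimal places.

With constant inspiratory flow the resistive pressure is constant at PIP − Pplat = 33.5 − 18.0 = 15.5 cmH2O, so resistive work = 15.5 × 0.425 = 6.588 L·cmH2O.
× 0.098 J/(L·cmH2O) → 0.6456 J.

0.65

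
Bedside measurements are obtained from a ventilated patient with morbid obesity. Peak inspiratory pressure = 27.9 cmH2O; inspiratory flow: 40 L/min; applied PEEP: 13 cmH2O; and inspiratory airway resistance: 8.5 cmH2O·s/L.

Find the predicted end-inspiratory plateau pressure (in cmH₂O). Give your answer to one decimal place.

22.2

Flow: 40 L/min ÷ 60 = 0.6667 L/s.
Pplat = PIP − Raw × flow = 27.9 − 8.5 × 0.6667 = 27.9 − 5.667 = 22.233 cmH2O.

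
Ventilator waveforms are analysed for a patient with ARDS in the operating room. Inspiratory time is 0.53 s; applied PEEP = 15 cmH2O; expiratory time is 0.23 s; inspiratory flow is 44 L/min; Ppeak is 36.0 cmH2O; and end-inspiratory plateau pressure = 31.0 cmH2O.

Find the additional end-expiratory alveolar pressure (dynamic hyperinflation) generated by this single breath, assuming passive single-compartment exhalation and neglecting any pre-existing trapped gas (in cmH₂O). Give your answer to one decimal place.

4.0

Flow: 44 L/min ÷ 60 = 0.7333 L/s.
Vt = flow × Ti = 0.7333 L/s × 0.53 s × 1000 mL/L = 388.65 mL.
R = (PIP − Pplat)/V̇ = (36.0 − 31.0) / 0.7333 = 5.0/0.7333 = 6.818 cmH2O·s/L.
C = Vt/(Pplat − PEEP) = 388.65 / (31.0 − 15) = 388.65/16.0 = 24.291 mL/cmH2O.
τ = R × C = 6.818 × 0.02429 L/cmH2O = 0.1656 s.
Fraction remaining = e^(−Te/τ) = e^(−0.23/0.1656) = 0.2494; trapped volume = 388.65 × 0.2494 = 96.929 mL.
Additional alveolar pressure from trapping ≈ V_trapped / C = 96.929 / 24.291 = 3.99 cmH2O.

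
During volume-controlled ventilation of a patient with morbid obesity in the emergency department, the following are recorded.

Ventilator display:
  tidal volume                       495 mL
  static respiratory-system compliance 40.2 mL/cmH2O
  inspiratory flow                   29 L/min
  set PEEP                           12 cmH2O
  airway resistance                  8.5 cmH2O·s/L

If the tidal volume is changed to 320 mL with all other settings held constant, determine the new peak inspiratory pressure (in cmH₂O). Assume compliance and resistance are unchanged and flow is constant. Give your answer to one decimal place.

Flow: 29 L/min ÷ 60 = 0.4833 L/s.
PIP = Vt/C + R·V̇ + PEEP (constant-flow equation of motion).
Only the elastic term changes: ΔPIP = ΔVt / C = (320 − 495) / 40.2 = -4.353 cmH2O.
Original PIP = 495/40.2 + 8.5×0.4833 + 12 = 28.421 cmH2O; new PIP = 28.421 + (-4.353) = 24.068 cmH2O.

24.1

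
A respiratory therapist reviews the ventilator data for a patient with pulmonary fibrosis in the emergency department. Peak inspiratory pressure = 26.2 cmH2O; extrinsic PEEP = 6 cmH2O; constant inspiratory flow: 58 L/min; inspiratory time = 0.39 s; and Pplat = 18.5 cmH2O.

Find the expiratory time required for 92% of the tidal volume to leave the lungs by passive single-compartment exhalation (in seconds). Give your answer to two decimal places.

Flow: 58 L/min ÷ 60 = 0.9667 L/s.
Vt = flow × Ti = 0.9667 L/s × 0.39 s × 1000 mL/L = 377.01 mL.
R = (PIP − Pplat)/V̇ = (26.2 − 18.5) / 0.9667 = 7.7/0.9667 = 7.965 cmH2O·s/L.
C = Vt/(Pplat − PEEP) = 377.01 / (18.5 − 6) = 377.01/12.5 = 30.161 mL/cmH2O.
τ = R × C = 7.965 × 0.03016 L/cmH2O = 0.2402 s.
t = −τ·ln(1 − 0.92) = −0.2402·ln(0.08) = 0.6067 s.

0.61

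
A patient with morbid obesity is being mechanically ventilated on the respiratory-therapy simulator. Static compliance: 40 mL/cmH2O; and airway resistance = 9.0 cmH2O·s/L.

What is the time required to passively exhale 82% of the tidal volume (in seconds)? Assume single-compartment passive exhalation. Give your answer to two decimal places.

τ = R × C = 9.0 × 40 mL/cmH2O = 9.0 × 0.040 L/cmH2O = 0.36 s.
Exhaled fraction f = 1 − e^(−t/τ) → t = −τ·ln(1 − f) = −0.36·ln(0.18) = 0.6173 s.

0.62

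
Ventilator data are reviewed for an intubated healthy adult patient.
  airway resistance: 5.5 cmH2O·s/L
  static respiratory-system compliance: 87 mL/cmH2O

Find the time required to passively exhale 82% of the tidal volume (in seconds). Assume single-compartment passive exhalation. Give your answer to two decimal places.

τ = R × C = 5.5 × 87 mL/cmH2O = 5.5 × 0.087 L/cmH2O = 0.4785 s.
Exhaled fraction f = 1 − e^(−t/τ) → t = −τ·ln(1 − f) = −0.4785·ln(0.18) = 0.8205 s.

0.82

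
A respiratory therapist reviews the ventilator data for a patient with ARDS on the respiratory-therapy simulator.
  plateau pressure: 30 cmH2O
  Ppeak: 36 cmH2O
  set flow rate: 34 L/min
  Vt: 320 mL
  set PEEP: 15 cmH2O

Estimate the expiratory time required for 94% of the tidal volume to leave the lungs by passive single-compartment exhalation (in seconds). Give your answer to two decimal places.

0.64

Flow: 34 L/min ÷ 60 = 0.5667 L/s.
R = (PIP − Pplat)/V̇ = (36 − 30) / 0.5667 = 6.0/0.5667 = 10.588 cmH2O·s/L.
C = Vt/(Pplat − PEEP) = 320.0 / (30 − 15) = 320.0/15.0 = 21.333 mL/cmH2O.
τ = R × C = 10.588 × 0.02133 L/cmH2O = 0.2258 s.
t = −τ·ln(1 − 0.94) = −0.2258·ln(0.06) = 0.6353 s.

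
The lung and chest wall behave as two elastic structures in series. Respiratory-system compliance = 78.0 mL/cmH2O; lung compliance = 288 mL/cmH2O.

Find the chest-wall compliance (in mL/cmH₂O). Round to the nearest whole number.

1/Ccw = 1/Crs − 1/CL.
1/Ccw = 1/78.0 − 1/288 = 0.009348.
Ccw = 106.97 mL/cmH2O.

107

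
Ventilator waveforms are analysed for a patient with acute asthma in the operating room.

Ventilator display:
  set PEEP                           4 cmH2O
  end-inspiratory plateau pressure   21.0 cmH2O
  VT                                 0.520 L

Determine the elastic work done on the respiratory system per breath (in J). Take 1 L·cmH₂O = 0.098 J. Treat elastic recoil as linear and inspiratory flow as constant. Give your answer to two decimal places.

0.43

Elastic work ≈ ½ × (Pplat − PEEP) × Vt = 0.5 × (21.0 − 4) × 0.520 L = 0.5 × 17.0 × 0.520 = 4.42 L·cmH2O.
× 0.098 J/(L·cmH2O) → 0.4332 J.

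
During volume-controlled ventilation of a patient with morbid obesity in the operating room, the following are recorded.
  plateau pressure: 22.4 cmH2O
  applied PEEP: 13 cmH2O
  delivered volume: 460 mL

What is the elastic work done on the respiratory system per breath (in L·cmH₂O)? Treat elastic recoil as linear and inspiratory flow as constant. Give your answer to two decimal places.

Elastic work ≈ ½ × (Pplat − PEEP) × Vt = 0.5 × (22.4 − 13) × 0.460 L = 0.5 × 9.4 × 0.460 = 2.162 L·cmH2O.

2.16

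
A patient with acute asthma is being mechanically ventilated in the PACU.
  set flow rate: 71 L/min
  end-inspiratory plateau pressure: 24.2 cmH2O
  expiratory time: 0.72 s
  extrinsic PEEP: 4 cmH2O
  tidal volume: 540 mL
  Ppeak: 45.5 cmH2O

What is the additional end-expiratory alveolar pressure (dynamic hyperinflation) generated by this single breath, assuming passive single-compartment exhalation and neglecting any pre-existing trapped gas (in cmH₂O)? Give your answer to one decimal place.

Flow: 71 L/min ÷ 60 = 1.1833 L/s.
R = (PIP − Pplat)/V̇ = (45.5 − 24.2) / 1.1833 = 21.3/1.1833 = 18.001 cmH2O·s/L.
C = Vt/(Pplat − PEEP) = 540.0 / (24.2 − 4) = 540.0/20.2 = 26.733 mL/cmH2O.
τ = R × C = 18.001 × 0.02673 L/cmH2O = 0.4812 s.
Fraction remaining = e^(−Te/τ) = e^(−0.72/0.4812) = 0.224; trapped volume = 540.0 × 0.224 = 120.96 mL.
Additional alveolar pressure from trapping ≈ V_trapped / C = 120.96 / 26.733 = 4.525 cmH2O.

4.5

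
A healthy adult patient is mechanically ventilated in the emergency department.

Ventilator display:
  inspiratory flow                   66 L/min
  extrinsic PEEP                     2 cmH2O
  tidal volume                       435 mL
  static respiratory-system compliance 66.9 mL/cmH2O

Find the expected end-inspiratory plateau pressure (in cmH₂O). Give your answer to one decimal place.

Pplat = PEEP + Vt / Cstat = 2 + 435 / 66.9 = 2 + 6.502 = 8.502 cmH2O.

8.5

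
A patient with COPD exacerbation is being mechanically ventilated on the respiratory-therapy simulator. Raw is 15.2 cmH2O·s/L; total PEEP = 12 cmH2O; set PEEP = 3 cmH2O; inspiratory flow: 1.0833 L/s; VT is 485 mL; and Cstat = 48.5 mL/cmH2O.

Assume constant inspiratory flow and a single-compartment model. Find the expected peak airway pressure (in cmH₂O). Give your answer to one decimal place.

38.5

Total PEEP = 12 cmH2O (set 3 + intrinsic 9); this is the baseline alveolar pressure.
Equation of motion (constant flow): PIP = Vt/C + R·V̇ + PEEP.
PIP = 485/48.5 + 15.2×1.0833 + 12 = 10.0 + 16.466 + 12 = 38.466 cmH2O.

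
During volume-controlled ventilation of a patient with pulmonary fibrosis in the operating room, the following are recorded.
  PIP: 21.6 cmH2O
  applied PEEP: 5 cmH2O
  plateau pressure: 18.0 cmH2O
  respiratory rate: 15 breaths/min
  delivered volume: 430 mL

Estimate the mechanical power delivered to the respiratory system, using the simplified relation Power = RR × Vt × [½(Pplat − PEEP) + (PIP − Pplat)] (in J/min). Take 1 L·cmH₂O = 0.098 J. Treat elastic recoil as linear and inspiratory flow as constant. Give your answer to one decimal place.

Per-breath work = Vt × [½(Pplat−PEEP) + (PIP−Pplat)] = 0.430 × [0.5×13.0 + 3.6] = 0.430 × 10.1 = 4.343 L·cmH2O.
Power = 15 × 4.343 = 65.145 L·cmH2O/min.
× 0.098 J/(L·cmH2O) → 6.384 J/min.

6.4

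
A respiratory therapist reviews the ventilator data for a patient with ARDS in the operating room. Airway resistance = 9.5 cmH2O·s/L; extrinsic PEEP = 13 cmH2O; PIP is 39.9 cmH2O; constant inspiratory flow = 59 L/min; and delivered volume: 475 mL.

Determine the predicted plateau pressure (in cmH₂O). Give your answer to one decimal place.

30.6

Flow: 59 L/min ÷ 60 = 0.9833 L/s.
Pplat = PIP − Raw × flow = 39.9 − 9.5 × 0.9833 = 39.9 − 9.341 = 30.559 cmH2O.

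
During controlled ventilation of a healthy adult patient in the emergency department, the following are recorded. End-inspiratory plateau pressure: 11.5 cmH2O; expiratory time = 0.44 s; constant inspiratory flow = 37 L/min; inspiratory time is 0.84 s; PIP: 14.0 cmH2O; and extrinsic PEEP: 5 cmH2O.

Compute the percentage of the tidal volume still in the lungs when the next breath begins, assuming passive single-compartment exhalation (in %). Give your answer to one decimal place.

25.6

Flow: 37 L/min ÷ 60 = 0.6167 L/s.
Vt = flow × Ti = 0.6167 L/s × 0.84 s × 1000 mL/L = 518.03 mL.
R = (PIP − Pplat)/V̇ = (14.0 − 11.5) / 0.6167 = 2.5/0.6167 = 4.054 cmH2O·s/L.
C = Vt/(Pplat − PEEP) = 518.03 / (11.5 − 5) = 518.03/6.5 = 79.697 mL/cmH2O.
τ = R × C = 4.054 × 0.0797 L/cmH2O = 0.3231 s.
Fraction remaining at end-expiration = e^(−Te/τ) = e^(−0.44/0.3231) = 0.2562 → 25.62%.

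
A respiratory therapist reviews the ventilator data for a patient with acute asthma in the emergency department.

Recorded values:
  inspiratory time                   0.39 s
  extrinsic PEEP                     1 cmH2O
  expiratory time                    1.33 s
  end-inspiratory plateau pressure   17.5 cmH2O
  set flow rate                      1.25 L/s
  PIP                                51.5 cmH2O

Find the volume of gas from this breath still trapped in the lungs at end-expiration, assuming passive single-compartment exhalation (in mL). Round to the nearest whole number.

93

Vt = flow × Ti = 1.25 L/s × 0.39 s × 1000 mL/L = 487.5 mL.
R = (PIP − Pplat)/V̇ = (51.5 − 17.5) / 1.25 = 34.0/1.25 = 27.2 cmH2O·s/L.
C = Vt/(Pplat − PEEP) = 487.5 / (17.5 − 1) = 487.5/16.5 = 29.545 mL/cmH2O.
τ = R × C = 27.2 × 0.02955 L/cmH2O = 0.8038 s.
Fraction remaining = e^(−Te/τ) = e^(−1.33/0.8038) = 0.1912.
Trapped volume = 487.5 × 0.1912 = 93.21 mL.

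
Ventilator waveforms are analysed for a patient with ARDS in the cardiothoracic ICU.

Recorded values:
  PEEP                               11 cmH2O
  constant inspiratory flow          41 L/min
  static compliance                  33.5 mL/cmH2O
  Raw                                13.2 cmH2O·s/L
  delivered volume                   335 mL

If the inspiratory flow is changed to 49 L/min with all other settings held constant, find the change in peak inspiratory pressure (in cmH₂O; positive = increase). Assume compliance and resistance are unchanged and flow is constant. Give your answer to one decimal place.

1.8

Flow: 41 L/min ÷ 60 = 0.6833 L/s.
New flow: 49 L/min ÷ 60 = 0.8167 L/s.
PIP = Vt/C + R·V̇ + PEEP (constant-flow equation of motion).
Only the resistive term changes: ΔPIP = R × ΔV̇ = 13.2 × (0.8167 − 0.6833) = 13.2 × 0.1334 = 1.761 cmH2O.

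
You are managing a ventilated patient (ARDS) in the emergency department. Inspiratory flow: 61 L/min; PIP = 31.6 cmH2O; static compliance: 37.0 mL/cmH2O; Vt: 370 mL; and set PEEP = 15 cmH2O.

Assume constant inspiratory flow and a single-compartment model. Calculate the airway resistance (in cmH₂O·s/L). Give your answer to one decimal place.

6.5

Flow: 61 L/min ÷ 60 = 1.0167 L/s.
Equation of motion (constant flow): PIP = Vt/C + R·V̇ + PEEP.
R·V̇ = PIP − Vt/C − PEEP = 31.6 − 370/37.0 − 15 = 31.6 − 10.0 − 15 = 6.6 cmH2O.
R = 6.6 / 1.0167 = 6.492 cmH2O·s/L.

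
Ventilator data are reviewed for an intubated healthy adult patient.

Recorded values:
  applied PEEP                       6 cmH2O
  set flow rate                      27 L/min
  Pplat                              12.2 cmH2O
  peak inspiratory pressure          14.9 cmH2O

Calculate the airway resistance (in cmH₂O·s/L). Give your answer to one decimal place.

6.0

Flow: 27 L/min ÷ 60 = 0.45 L/s.
Raw = (PIP − Pplat) / flow = (14.9 − 12.2) / 0.45 = 2.7 / 0.45 = 6.0 cmH2O·s/L.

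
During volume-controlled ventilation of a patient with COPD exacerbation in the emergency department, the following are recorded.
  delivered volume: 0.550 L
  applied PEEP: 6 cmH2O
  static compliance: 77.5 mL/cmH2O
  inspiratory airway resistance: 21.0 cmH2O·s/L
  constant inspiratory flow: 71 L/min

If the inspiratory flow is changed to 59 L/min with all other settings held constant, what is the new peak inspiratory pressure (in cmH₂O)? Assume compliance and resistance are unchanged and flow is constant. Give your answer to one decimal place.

33.7

Flow: 71 L/min ÷ 60 = 1.1833 L/s.
New flow: 59 L/min ÷ 60 = 0.9833 L/s.
PIP = Vt/C + R·V̇ + PEEP (constant-flow equation of motion).
Only the resistive term changes: ΔPIP = R × ΔV̇ = 21.0 × (0.9833 − 1.1833) = 21.0 × -0.2 = -4.2 cmH2O.
Original PIP = 550/77.5 + 21.0×1.1833 + 6 = 37.946 cmH2O; new PIP = 37.946 + (-4.2) = 33.746 cmH2O.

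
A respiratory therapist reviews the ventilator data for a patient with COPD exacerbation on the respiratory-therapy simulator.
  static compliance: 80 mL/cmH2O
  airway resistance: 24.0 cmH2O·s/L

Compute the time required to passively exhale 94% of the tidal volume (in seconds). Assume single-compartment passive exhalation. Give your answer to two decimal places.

τ = R × C = 24.0 × 80 mL/cmH2O = 24.0 × 0.080 L/cmH2O = 1.92 s.
Exhaled fraction f = 1 − e^(−t/τ) → t = −τ·ln(1 − f) = −1.92·ln(0.06) = 5.402 s.

5.40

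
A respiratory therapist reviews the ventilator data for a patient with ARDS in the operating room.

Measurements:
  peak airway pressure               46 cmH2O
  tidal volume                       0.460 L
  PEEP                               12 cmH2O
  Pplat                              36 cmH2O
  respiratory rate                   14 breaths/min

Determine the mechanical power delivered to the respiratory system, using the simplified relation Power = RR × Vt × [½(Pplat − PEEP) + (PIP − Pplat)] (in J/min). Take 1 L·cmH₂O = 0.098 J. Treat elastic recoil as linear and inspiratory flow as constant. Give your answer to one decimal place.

13.9

Per-breath work = Vt × [½(Pplat−PEEP) + (PIP−Pplat)] = 0.460 × [0.5×24.0 + 10.0] = 0.460 × 22.0 = 10.12 L·cmH2O.
Power = 14 × 10.12 = 141.68 L·cmH2O/min.
× 0.098 J/(L·cmH2O) → 13.885 J/min.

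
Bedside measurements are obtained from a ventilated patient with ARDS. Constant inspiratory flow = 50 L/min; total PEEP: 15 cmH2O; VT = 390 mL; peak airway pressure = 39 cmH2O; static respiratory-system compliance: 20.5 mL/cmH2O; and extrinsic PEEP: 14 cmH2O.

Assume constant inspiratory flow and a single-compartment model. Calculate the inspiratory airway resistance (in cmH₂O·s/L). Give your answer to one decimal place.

Flow: 50 L/min ÷ 60 = 0.8333 L/s.
Total PEEP = 15 cmH2O (set 14 + intrinsic 1); this is the baseline alveolar pressure.
Equation of motion (constant flow): PIP = Vt/C + R·V̇ + PEEP.
R·V̇ = PIP − Vt/C − PEEP = 39 − 390/20.5 − 15 = 39 − 19.024 − 15 = 4.976 cmH2O.
R = 4.976 / 0.8333 = 5.971 cmH2O·s/L.

6.0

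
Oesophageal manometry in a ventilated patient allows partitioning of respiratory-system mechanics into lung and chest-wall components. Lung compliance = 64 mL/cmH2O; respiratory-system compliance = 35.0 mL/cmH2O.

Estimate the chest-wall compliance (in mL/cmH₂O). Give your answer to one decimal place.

77.2

1/Ccw = 1/Crs − 1/CL.
1/Ccw = 1/35.0 − 1/64 = 0.01295.
Ccw = 77.22 mL/cmH2O.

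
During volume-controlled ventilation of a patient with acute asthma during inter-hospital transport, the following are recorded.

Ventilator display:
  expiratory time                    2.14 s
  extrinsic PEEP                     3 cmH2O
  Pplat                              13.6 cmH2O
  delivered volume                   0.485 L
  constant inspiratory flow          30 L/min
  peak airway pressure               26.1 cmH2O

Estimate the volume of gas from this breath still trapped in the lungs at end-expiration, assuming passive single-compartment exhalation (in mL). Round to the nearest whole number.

75

Flow: 30 L/min ÷ 60 = 0.5 L/s.
R = (PIP − Pplat)/V̇ = (26.1 − 13.6) / 0.5 = 12.5/0.5 = 25.0 cmH2O·s/L.
C = Vt/(Pplat − PEEP) = 485.0 / (13.6 − 3) = 485.0/10.6 = 45.755 mL/cmH2O.
τ = R × C = 25.0 × 0.04576 L/cmH2O = 1.144 s.
Fraction remaining = e^(−Te/τ) = e^(−2.14/1.144) = 0.154.
Trapped volume = 485.0 × 0.154 = 74.69 mL.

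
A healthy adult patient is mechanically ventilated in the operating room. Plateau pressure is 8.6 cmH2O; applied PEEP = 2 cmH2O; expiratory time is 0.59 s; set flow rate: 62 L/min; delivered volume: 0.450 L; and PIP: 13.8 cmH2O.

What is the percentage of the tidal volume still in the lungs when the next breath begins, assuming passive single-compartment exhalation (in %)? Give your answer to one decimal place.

Flow: 62 L/min ÷ 60 = 1.0333 L/s.
R = (PIP − Pplat)/V̇ = (13.8 − 8.6) / 1.0333 = 5.2/1.0333 = 5.032 cmH2O·s/L.
C = Vt/(Pplat − PEEP) = 450.0 / (8.6 − 2) = 450.0/6.6 = 68.182 mL/cmH2O.
τ = R × C = 5.032 × 0.06818 L/cmH2O = 0.3431 s.
Fraction remaining at end-expiration = e^(−Te/τ) = e^(−0.59/0.3431) = 0.1791 → 17.91%.

17.9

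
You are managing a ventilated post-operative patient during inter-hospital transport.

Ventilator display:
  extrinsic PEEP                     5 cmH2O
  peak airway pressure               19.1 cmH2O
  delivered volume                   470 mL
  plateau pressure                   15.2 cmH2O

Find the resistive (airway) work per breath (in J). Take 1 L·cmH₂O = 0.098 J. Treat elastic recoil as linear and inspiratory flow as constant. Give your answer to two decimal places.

With constant inspiratory flow the resistive pressure is constant at PIP − Pplat = 19.1 − 15.2 = 3.9 cmH2O, so resistive work = 3.9 × 0.470 = 1.833 L·cmH2O.
× 0.098 J/(L·cmH2O) → 0.1796 J.

0.18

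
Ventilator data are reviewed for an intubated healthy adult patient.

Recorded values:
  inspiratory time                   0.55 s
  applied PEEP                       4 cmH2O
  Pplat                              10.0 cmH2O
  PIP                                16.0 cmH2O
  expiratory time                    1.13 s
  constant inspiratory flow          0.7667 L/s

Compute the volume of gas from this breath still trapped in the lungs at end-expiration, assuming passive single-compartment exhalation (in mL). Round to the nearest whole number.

54

Vt = flow × Ti = 0.7667 L/s × 0.55 s × 1000 mL/L = 421.69 mL.
R = (PIP − Pplat)/V̇ = (16.0 − 10.0) / 0.7667 = 6.0/0.7667 = 7.826 cmH2O·s/L.
C = Vt/(Pplat − PEEP) = 421.69 / (10.0 − 4) = 421.69/6.0 = 70.282 mL/cmH2O.
τ = R × C = 7.826 × 0.07028 L/cmH2O = 0.55 s.
Fraction remaining = e^(−Te/τ) = e^(−1.13/0.55) = 0.1282.
Trapped volume = 421.69 × 0.1282 = 54.061 mL.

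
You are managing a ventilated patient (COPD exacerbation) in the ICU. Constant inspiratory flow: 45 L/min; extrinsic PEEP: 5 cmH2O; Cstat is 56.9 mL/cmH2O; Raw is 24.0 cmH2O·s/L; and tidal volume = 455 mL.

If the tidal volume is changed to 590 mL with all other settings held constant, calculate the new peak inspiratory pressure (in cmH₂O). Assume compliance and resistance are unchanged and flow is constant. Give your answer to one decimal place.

33.4

Flow: 45 L/min ÷ 60 = 0.75 L/s.
PIP = Vt/C + R·V̇ + PEEP (constant-flow equation of motion).
Only the elastic term changes: ΔPIP = ΔVt / C = (590 − 455) / 56.9 = 2.373 cmH2O.
Original PIP = 455/56.9 + 24.0×0.75 + 5 = 30.996 cmH2O; new PIP = 30.996 + (2.373) = 33.369 cmH2O.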